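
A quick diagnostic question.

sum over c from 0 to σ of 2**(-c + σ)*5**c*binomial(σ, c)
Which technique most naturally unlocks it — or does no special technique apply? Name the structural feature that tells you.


Method: the binomial theorem — binomial coefficients against complementary powers of 5 and 2: recognize the binomial expansion and resum.


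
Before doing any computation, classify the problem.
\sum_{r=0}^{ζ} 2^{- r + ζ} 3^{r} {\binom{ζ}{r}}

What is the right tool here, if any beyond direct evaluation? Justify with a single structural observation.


Method: the binomial theorem — the binomial coefficients weight matched powers of 3 and 2, which is exactly the expansion of a binomial power.


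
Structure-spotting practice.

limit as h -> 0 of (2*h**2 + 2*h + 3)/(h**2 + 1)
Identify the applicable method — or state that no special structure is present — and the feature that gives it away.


Verdict: no special technique — no vanishing denominator and no indeterminate clash at the point — evaluation is immediate.


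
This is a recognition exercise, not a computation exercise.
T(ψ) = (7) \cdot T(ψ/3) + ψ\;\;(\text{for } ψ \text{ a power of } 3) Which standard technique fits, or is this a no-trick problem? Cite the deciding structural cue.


Verdict: the master substitution — the argument shrinks by the factor 3, so measure the index on a logarithmic scale and the recursion becomes a shift.


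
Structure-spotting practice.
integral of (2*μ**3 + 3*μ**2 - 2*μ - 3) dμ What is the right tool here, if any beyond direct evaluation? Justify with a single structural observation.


Technique: no special technique — every term is a constant multiple of a power of μ; term-wise power-rule integration needs no preliminary transformation.


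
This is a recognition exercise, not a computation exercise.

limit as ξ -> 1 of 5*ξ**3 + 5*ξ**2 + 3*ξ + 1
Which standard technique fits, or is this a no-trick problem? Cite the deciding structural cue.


Technique: no special technique — the expression is continuous at 1 — substitute and evaluate; no indeterminate form appears.


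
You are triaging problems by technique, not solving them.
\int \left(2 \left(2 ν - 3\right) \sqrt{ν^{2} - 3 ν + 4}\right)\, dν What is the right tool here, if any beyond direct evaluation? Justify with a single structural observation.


Method: u-substitution — viewed as a product, the integrand is a composition evaluated at ν^{2} - 3 ν + 4 times (a constant multiple of) that inner expression's derivative, so u = ν^{2} - 3 ν + 4 makes it elementary.


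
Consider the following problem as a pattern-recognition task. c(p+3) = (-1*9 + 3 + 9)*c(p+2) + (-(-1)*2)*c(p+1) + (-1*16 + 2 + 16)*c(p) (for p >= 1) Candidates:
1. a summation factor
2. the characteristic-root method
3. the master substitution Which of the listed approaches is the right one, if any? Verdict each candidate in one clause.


Method: the characteristic-root method — this is the constant-coefficient homogeneous case — the whole solution in p reduces to a polynomial's roots.
- a summation factor — the recurrence reaches back more than one step, outside the first-order family a summation factor normalizes.
- the characteristic-root method: applies; the problem has the shape this method handles.
- the master substitution: this is shift-type recursion, outside the divide-and-conquer template.


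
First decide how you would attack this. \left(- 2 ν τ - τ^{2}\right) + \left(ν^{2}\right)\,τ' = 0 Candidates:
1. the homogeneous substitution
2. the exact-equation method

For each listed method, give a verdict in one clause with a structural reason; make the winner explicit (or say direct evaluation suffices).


Technique: the homogeneous substitution — scaling ν and τ together leaves the slope fixed — it depends only on τ/ν, so substitute the ratio. Rearranged, this also fits the Bernoulli template directly; the homogeneous substitution reads the structure without the rearrangement.
- the homogeneous substitution: yes — fits the structure here.
- the exact-equation method — the cross partial derivatives disagree, so no single potential exists.


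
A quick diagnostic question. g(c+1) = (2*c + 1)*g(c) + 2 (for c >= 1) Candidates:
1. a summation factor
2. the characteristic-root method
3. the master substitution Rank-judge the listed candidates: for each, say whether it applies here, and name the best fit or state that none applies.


Diagnosis: a summation factor — the coefficient 2*c + 1 drifts with the index, so no fixed root exists; normalizing by the cumulative product telescopes it.
- a summation factor: applies; the problem has the shape this method handles.
- the characteristic-root method: the coefficients vary with the index, breaking the constant-coefficient structure the method needs.
- the master substitution — there is no divide-the-index recursive argument.


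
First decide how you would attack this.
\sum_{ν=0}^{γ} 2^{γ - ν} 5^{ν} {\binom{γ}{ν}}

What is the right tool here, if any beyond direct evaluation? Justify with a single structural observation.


Technique: the binomial theorem — the binomial coefficients weight matched powers of 5 and 2, which is exactly the expansion of a binomial power.


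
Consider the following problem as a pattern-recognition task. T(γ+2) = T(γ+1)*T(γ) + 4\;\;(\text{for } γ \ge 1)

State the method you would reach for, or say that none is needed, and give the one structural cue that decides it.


Method: no special technique — the recurrence is nonlinear in the sequence values; study it directly, no linear machinery applies.


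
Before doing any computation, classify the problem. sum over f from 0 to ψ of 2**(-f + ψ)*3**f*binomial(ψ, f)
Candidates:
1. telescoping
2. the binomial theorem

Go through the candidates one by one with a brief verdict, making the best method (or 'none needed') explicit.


Technique: the binomial theorem — binomial(ψ, f) weighting matched powers of 3 and 2 is the expanded form of (3 + 2)^ψ — fold it back up.
- telescoping: neither a shifted-difference shape nor integer-spaced poles are present.
- the binomial theorem: applies; the problem has the shape this method handles.


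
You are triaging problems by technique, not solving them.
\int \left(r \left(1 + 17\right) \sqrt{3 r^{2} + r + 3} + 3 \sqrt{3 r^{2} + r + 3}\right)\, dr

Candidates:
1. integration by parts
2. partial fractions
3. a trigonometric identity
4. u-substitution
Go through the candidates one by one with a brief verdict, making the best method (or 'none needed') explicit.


Technique: u-substitution — structure check: outer function, inner expression 3 r^{2} + r + 3, inner derivative as a factor — the classic u = 3 r^{2} + r + 3 pattern.
- integration by parts — a polynomial factor is present, but its partner is not an exp, sine, or cosine of a degree-1 argument, nor a logarithm.
- partial fractions: there is no rational-function structure to decompose.
- a trigonometric identity: with no trigonometric functions present, identity rewriting has no target.
- u-substitution — a fit — the right tool for this form.


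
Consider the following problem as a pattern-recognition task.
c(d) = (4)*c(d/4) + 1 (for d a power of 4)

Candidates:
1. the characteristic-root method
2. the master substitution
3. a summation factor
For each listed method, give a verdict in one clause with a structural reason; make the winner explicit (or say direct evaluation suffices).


Method: the master substitution — a divide-and-conquer shape: argument d/4, so change variables with d = 4^m and solve the linear version.
- the characteristic-root method — the recursion divides its index rather than shifting it — outside the constant-shift family the root method covers.
- the master substitution: applies; the problem has the shape this method handles.
- a summation factor — a divided-index call is outside the fixed-shift first-order family a summation factor normalizes.


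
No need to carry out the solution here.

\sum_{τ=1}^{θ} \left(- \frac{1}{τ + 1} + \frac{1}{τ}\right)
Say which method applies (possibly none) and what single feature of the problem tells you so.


Verdict: telescoping — consecutive terms evaluate one function at adjacent indices (\frac{1}{τ} is its current value): one term's tail is the next term's head, so the chain collapses.


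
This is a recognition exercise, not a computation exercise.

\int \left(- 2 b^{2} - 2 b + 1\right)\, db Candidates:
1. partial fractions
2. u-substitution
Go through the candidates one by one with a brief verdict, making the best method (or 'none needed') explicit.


Method: no special technique — a term-by-term power-rule job in b; no substitution or rearrangement earns its keep here.
- partial fractions — there is no rational-function structure to decompose.
- u-substitution — any workable substitution here is cosmetic — the integrand is already in directly integrable form.


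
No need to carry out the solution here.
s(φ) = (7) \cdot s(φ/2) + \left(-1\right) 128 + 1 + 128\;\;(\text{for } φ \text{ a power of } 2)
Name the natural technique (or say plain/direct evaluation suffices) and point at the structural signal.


Diagnosis: the master substitution — treat m = log base 2 of φ as the new clock: one recursion step advances m by one while φ scales by 2.


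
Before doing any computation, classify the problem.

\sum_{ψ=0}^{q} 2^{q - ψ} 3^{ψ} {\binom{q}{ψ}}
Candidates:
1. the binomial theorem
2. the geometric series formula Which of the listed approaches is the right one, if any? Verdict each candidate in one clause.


Method: the binomial theorem — the binomial coefficients weight matched powers of 3 and 2, which is exactly the expansion of a binomial power.
- the binomial theorem: yes — fits the structure here.
- the geometric series formula — dividing successive terms gives an index-dependent quantity, not a constant.


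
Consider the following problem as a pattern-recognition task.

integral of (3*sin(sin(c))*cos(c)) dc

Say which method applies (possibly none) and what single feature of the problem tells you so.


Best approach: u-substitution — collected, the integrand has one factor that is, up to a constant, the derivative of an inner expression the rest depends on — substitute for that inner expression.


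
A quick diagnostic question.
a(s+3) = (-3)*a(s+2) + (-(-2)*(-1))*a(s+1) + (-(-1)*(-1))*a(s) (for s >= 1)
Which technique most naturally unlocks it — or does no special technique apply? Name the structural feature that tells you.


Verdict: the characteristic-root method — the recurrence treats every index alike (constant coefficients, no forcing) — precisely the regime where r^s trials close it.


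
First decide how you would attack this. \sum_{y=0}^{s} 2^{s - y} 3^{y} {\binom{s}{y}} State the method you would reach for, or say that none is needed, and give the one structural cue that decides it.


Diagnosis: the binomial theorem — the summand is term y of a binomial expansion in 3 and 2; the whole sum is a single power.


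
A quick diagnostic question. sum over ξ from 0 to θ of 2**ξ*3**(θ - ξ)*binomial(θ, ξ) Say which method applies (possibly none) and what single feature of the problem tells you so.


Best approach: the binomial theorem — the binomial coefficients weight matched powers of 2 and 3, which is exactly the expansion of a binomial power.


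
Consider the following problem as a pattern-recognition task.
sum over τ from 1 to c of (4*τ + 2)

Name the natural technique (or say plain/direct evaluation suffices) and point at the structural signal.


Best approach: no special technique — Faulhaber territory: sum each constant-multiple power of τ with its closed-form formula, no trick required.


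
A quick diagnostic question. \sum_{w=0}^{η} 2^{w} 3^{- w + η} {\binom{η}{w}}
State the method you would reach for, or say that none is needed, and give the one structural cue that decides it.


Technique: the binomial theorem — binomial coefficients against complementary powers of 2 and 3: recognize the binomial expansion and resum.


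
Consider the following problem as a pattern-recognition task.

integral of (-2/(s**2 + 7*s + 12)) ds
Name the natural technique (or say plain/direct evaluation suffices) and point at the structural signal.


Technique: partial fractions — break s**2 + 7*s + 12 into its roots and the integral splits into logarithm-sized bites.


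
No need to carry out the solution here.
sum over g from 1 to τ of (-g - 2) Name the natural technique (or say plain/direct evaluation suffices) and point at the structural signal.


Best approach: no special technique — nothing telescopes and nothing is geometric; polynomial terms in g sum term by term.


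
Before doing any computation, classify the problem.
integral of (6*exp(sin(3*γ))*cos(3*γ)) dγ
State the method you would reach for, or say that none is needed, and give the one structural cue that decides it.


Best approach: u-substitution — everything non-trivial happens through the inner expression sin(3*γ), and its derivative accounts for the remaining factor up to a constant, so set u = sin(3*γ).


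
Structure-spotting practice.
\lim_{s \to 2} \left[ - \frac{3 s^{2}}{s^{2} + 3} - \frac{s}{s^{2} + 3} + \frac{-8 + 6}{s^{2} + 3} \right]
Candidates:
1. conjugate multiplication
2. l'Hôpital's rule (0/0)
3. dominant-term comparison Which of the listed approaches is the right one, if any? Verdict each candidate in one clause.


Diagnosis: no special technique — the expression is continuous at 2 — substitute and evaluate; no indeterminate form appears.
- conjugate multiplication: rationalization has no target — no divergent radical difference appears.
- l'Hôpital's rule (0/0) — evaluation at the point is determinate, so the rule has nothing to repair.
- dominant-term comparison — this is not a rational comparison of growth rates at infinity.


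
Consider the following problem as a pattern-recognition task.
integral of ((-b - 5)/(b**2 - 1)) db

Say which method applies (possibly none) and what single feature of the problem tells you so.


Diagnosis: partial fractions — each factor of b**2 - 1 owns one elementary piece of the integrand — separate them and integrate piecewise.


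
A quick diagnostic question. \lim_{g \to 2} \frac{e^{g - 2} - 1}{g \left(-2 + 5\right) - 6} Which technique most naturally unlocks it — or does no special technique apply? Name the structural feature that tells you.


Best approach: l'Hôpital's rule (0/0) — plug in 2: top and bottom both hit zero, so differentiate each and retry. Expanding numerator and denominator to first order gives the same value — the rule automates exactly that.


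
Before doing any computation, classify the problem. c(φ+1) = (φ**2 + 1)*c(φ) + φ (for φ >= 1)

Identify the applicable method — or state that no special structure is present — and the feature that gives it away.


Technique: a summation factor — the coefficient φ**2 + 1 drifts with the index, so no fixed root exists; normalizing by the cumulative product telescopes it.


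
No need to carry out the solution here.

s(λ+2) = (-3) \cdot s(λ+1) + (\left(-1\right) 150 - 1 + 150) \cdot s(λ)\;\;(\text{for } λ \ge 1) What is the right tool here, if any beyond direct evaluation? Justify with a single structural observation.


Technique: the characteristic-root method — shift-invariance with fixed coefficients calls for exponential trials; the characteristic polynomial finds every r^λ.


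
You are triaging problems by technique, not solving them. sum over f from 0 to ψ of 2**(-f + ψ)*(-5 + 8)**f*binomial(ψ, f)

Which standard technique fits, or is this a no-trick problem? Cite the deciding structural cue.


Technique: the binomial theorem — terms weighting binomial(ψ, f) against matched powers of (-5 + 8) and 2 reassemble into ((-5 + 8) + 2)^ψ by the binomial theorem.


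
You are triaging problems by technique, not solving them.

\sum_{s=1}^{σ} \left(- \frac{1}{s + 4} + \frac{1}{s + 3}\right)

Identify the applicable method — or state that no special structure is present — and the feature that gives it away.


Method: telescoping — a difference of consecutive values of one function (\frac{1}{s + 3} at one index and the next) — telescoping by construction.


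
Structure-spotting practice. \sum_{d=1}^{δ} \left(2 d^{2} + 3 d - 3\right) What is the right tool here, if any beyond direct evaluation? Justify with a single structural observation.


Best approach: no special technique — the sum is polynomial through and through; closed forms for each power of d finish it directly.


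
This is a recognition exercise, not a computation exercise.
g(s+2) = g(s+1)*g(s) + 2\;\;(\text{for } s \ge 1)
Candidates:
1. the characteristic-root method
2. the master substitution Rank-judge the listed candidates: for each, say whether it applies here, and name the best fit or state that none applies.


Best approach: no special technique — this one you iterate or analyze qualitatively: the nonlinearity defeats linear solution methods.
- the characteristic-root method: the recursion is nonlinear in the sequence values, so no linear-modes ansatz applies.
- the master substitution: the recursion steps by a constant offset, so exponential reindexing is pointless.


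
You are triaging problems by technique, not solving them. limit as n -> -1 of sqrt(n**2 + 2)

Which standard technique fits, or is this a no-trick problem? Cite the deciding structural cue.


Diagnosis: no special technique — no denominator vanishes and nothing blows up at -1: direct substitution is the whole computation.


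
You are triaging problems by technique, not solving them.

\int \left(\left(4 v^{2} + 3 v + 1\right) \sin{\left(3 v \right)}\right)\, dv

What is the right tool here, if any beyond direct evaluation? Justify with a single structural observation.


Diagnosis: integration by parts — a polynomial factor 4 v^{2} + 3 v + 1 multiplies \sin{\left(3 v \right)}; differentiating 4 v^{2} + 3 v + 1 lowers its degree while \sin{\left(3 v \right)} integrates cleanly, so parts wins.


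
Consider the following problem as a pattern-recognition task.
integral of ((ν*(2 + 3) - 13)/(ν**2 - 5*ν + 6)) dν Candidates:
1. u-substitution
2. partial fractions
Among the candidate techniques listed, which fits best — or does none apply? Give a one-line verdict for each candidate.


Method: partial fractions — the bottom, ν**2 - 5*ν + 6, comes apart into simple factors, and a proper rational function over split factors decomposes.
- u-substitution — no subexpression of the integrand pairs with its own derivative as a factor — individual terms may offer their own substitutions, but any change of variable covering the whole integral would have to be constructed from outside the expression.
- partial fractions: yes — fits the structure here.


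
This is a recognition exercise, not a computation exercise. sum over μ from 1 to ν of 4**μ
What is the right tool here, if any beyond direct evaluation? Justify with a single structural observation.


Technique: the geometric series formula — each summand is the previous one scaled by 4; that constant multiplier is itself the geometric structure.


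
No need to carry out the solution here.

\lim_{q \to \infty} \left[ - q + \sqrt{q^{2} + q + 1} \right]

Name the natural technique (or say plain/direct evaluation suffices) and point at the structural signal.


Method: conjugate multiplication — two divergent pieces with a minus sign between them and a radical in the mix: rationalize \sqrt{q^{2} + q + 1} - q before any limit law applies.


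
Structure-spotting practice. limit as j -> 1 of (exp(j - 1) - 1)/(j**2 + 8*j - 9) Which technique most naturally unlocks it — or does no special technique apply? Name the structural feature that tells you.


Diagnosis: l'Hôpital's rule (0/0) — numerator and denominator both vanish at 1 — a genuine 0/0 form, which is exactly when l'Hôpital applies. The standard small-argument limits would also carry it; the rule is the systematic route.


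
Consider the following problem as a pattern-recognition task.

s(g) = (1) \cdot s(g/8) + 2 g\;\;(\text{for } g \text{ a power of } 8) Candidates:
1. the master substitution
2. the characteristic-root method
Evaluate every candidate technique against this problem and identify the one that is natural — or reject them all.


Best approach: the master substitution — treat m = log base 8 of g as the new clock: one recursion step advances m by one while g scales by 8.
- the master substitution: yes, a natural case for it.
- the characteristic-root method: the recursion divides its index rather than shifting it — outside the constant-shift family the root method covers.


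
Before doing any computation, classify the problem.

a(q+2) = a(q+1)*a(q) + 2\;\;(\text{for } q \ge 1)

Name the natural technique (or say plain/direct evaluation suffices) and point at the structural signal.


Technique: no special technique — this one you iterate or analyze qualitatively: the nonlinearity defeats linear solution methods.


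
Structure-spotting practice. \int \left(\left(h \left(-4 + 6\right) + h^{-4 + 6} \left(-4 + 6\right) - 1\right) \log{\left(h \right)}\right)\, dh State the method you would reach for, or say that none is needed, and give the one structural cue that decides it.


Method: integration by parts — \log{\left(h \right)} is the classic u in parts — its derivative is a plain reciprocal while (h \left(-4 + 6\right) + h^{-4 + 6} \left(-4 + 6\right) - 1) absorbs the dv role.


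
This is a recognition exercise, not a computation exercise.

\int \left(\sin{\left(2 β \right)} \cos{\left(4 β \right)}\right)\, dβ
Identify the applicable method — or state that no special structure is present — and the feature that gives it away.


Technique: a trigonometric identity — cross-frequency products like \sin{\left(2 β \right)} \cos{\left(4 β \right)} are the textbook product-to-sum case — the identity converts them to directly integrable sinusoids.


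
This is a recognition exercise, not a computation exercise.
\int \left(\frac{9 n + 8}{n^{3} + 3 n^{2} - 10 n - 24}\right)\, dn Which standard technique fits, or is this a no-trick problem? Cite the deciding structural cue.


Method: partial fractions — with n^{3} + 3 n^{2} - 10 n - 24 factorable and the degree on top strictly smaller, simple-fraction decomposition is immediate.


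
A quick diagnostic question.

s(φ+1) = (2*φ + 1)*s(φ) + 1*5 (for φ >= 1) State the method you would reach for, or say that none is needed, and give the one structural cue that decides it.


Technique: a summation factor — the coefficient 2*φ + 1 drifts with the index, so no fixed root exists; normalizing by the cumulative product telescopes it.


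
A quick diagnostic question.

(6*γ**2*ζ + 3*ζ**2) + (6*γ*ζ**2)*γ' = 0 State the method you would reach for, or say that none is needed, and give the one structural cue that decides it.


Method: the exact-equation method — checking ∂/∂γ of 6*γ**2*ζ + 3*ζ**2 against ∂/∂ζ of 6*γ*ζ**2: they match — the equation is exact as it stands.


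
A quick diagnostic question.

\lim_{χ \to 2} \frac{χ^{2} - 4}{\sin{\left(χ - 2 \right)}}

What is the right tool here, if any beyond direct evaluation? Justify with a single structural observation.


Technique: l'Hôpital's rule (0/0) — both numerator and denominator vanish at 2: the genuine 0/0 indeterminate that l'Hôpital exists for. A first-order expansion at the point is an equally standard path; the rule packages it.


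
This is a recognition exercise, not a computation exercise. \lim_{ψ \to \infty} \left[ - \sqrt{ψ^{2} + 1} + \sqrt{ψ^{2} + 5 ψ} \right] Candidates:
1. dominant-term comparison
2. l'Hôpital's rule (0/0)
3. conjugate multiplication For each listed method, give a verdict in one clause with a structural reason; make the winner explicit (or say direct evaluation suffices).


Method: conjugate multiplication — two divergent pieces with a minus sign between them and a radical in the mix: rationalize \sqrt{ψ^{2} + 5 ψ} - \sqrt{ψ^{2} + 1} before any limit law applies.
- dominant-term comparison — this is not a rational comparison of growth rates at infinity.
- l'Hôpital's rule (0/0) — no quotient structure at all: the clash is ∞ minus ∞, which rationalizing converts into a tractable ratio.
- conjugate multiplication: applicable, and directly so.


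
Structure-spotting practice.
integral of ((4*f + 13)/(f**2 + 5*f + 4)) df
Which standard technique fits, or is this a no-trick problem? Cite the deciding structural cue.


Diagnosis: partial fractions — the factorization of f**2 + 5*f + 4 is the whole battle; after it, each term is a table integral.


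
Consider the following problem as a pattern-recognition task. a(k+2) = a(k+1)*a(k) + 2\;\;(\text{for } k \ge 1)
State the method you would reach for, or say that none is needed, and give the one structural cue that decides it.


Technique: no special technique — nonlinear feedback in the recursion rules out every root- or factor-based technique.


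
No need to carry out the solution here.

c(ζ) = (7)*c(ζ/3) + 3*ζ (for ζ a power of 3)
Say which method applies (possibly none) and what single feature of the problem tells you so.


Verdict: the master substitution — recursion at ζ/3 is multiplicative in the index; logarithmic reindexing via ζ = 3^m linearizes it.


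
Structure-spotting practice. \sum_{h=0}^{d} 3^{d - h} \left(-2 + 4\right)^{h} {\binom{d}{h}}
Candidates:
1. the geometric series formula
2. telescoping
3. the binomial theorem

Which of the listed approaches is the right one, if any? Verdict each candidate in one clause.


Verdict: the binomial theorem — the summand is term h of a binomial expansion in (-2 + 4) and 3; the whole sum is a single power.
- the geometric series formula: no single multiplier carries one term to the next throughout the sum.
- telescoping: computed from the summand as displayed, the partial sums build up without the pairwise collapse telescoping exploits.
- the binomial theorem — yes, a natural case for it.


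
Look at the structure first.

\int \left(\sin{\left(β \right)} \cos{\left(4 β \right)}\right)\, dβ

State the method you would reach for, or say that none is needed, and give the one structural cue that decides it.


Best approach: a trigonometric identity — cross-frequency products like \sin{\left(β \right)} \cos{\left(4 β \right)} are the textbook product-to-sum case — the identity converts them to directly integrable sinusoids.


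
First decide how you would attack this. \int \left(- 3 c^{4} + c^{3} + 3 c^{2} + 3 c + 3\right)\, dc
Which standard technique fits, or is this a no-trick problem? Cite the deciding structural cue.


Best approach: no special technique — every term is a constant multiple of a power of c; term-wise power-rule integration needs no preliminary transformation.


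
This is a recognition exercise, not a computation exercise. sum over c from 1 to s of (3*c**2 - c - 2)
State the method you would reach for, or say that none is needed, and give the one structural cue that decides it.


Method: no special technique — Faulhaber territory: sum each constant-multiple power of c with its closed-form formula, no trick required.


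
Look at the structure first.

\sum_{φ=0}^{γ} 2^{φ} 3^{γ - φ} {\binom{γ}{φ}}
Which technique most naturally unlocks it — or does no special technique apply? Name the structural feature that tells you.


Verdict: the binomial theorem — terms weighting {\binom{γ}{φ}} against matched powers of 2 and 3 reassemble into (2 + 3)^γ by the binomial theorem.


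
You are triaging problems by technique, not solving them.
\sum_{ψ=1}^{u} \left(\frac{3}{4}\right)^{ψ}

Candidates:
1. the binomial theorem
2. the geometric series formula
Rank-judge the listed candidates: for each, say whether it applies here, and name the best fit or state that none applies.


Method: the geometric series formula — check a ratio of consecutive terms: it is \frac{3}{4}, independent of the index, so the geometric formula closes the sum.
- the binomial theorem — no binomial coefficients pair with matched powers.
- the geometric series formula: yes — fits the structure here.


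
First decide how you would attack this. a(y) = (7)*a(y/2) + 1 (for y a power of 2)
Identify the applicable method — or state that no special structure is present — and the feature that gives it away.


Technique: the master substitution — divide-the-index recursion (y/2 inside the call) straightens out once the index is rewritten as 2^m.


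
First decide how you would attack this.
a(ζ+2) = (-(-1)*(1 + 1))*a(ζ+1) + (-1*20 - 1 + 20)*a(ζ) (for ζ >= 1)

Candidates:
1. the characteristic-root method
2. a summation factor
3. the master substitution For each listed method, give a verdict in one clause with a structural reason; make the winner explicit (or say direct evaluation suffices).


Verdict: the characteristic-root method — every coefficient is a fixed number and the forcing is zero — substitute r^ζ and read off the root equation.
- the characteristic-root method — applicable, and directly so.
- a summation factor: a summation factor telescopes one-step recursions; this one carries higher-order memory.
- the master substitution — there is no divide-the-index recursive argument.


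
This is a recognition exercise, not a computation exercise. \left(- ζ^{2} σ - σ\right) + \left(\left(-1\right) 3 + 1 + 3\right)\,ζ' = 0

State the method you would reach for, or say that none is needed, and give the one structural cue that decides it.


Method: separation of variables — separating collects all ζ-dependence with the derivative and leaves all σ-dependence opposite: variables separate.


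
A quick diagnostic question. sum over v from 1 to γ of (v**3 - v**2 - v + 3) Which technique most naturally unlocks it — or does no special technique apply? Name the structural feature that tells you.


Technique: no special technique — no ratio, no shift structure, no binomial pattern: sum the constant-multiple powers of v with known formulas.


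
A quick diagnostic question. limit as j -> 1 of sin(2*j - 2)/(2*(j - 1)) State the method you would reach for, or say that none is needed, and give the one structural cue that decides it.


Technique: l'Hôpital's rule (0/0) — plug in 1: top and bottom both hit zero, so differentiate each and retry. Expanding numerator and denominator to first order gives the same value — the rule automates exactly that.


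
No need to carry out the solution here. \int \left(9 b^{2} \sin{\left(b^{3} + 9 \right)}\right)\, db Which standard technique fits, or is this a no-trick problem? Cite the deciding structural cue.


Method: u-substitution — 9 b^{2} matches the derivative of b^{3} + 9 up to a constant; with u = b^{3} + 9 the whole integrand folds into a function of u alone.


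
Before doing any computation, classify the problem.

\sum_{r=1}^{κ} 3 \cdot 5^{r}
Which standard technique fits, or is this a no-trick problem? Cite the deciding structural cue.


Method: the geometric series formula — each term is 5 times the previous one, so the geometric-series formula applies directly.


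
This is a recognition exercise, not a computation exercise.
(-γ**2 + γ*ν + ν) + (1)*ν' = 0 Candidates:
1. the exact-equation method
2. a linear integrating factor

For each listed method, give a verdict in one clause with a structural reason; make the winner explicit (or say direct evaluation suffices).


Technique: a linear integrating factor — linear in the unknown with genuine forcing: multiply through by the exponential of the integrated coefficient and the left side closes into one derivative.
- the exact-equation method: the mixed-partials test fails on this split — it is not an exact differential as presented.
- a linear integrating factor — a fit — the right tool for this form.


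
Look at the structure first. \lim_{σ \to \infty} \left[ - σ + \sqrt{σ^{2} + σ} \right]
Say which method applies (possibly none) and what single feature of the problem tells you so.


Method: conjugate multiplication — two divergent pieces with a minus sign between them and a radical in the mix: rationalize \sqrt{σ^{2} + σ} - σ before any limit law applies.


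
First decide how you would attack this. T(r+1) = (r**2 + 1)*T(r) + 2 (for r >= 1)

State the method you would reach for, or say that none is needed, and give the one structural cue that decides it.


Verdict: a summation factor — it is first-order linear but the coefficient r**2 + 1 depends on the index, so multiply through by a summation factor to telescope it.


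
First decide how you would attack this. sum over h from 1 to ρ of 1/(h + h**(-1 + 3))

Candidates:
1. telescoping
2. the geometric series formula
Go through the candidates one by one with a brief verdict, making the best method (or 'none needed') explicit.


Verdict: telescoping — 1/(h + h**(-1 + 3)) is a collapsed telescope: expand it into simple fractions to see the cancellation.
- telescoping: yes, a natural case for it.
- the geometric series formula: consecutive terms are not related by a fixed multiplier.


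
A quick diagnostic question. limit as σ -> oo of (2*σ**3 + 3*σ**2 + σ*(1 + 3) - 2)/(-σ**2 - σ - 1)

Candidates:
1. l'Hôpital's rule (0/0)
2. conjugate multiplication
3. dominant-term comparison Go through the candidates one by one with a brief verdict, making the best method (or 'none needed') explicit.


Diagnosis: dominant-term comparison — divide through by the highest power of σ; every lower-order term dies and the dominant terms decide the limit.
- l'Hôpital's rule (0/0): viewed as a single quotient this runs to ∞/∞, not the 0/0 clash this candidate addresses; an at-infinity variant of the rule would resolve it, but comparing leading growth reads the answer without differentiating.
- conjugate multiplication: rationalization has no target — no divergent radical difference appears.
- dominant-term comparison — yes — fits the structure here.


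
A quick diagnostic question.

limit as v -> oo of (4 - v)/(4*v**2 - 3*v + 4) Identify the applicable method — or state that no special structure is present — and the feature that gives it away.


Verdict: dominant-term comparison — as v grows, only the highest-degree terms matter — compare leading terms and read the limit off. Viewed as a single quotient this is an ∞/∞ form — an at-infinity application of l'Hôpital's rule would also resolve it; comparing leading growth reads the answer without differentiating.


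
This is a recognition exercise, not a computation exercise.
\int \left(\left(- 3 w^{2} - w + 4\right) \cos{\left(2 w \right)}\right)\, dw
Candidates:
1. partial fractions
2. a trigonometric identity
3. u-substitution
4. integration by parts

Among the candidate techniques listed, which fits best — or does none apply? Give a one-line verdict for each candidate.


Diagnosis: integration by parts — differentiate - 3 w^{2} - w + 4, integrate \cos{\left(2 w \right)}: each pass lowers the polynomial degree, so parts terminates.
- partial fractions — the expression is not a ratio of polynomials that decomposes further.
- a trigonometric identity: neither the even-power reduction nor the product-to-sum identity applies to this structure.
- u-substitution: no subexpression of the integrand pairs with its own derivative as a factor — individual terms may offer their own substitutions, but any change of variable covering the whole integral would have to be constructed from outside the expression.
- integration by parts — yes, a natural case for it.


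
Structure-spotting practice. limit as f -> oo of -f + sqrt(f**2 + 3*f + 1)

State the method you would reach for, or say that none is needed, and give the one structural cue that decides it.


Technique: conjugate multiplication — sqrt(f**2 + 3*f + 1) and f both blow up, but their difference is tame once the conjugate rationalizes it.


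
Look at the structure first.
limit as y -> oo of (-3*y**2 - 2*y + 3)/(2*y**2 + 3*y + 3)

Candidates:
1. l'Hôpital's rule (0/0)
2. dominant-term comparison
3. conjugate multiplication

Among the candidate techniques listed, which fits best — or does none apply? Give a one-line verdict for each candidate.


Method: dominant-term comparison — at large y only the top-degree terms survive; compare the leading terms and the limit falls out.
- l'Hôpital's rule (0/0): viewed as a single quotient this runs to ∞/∞, not the 0/0 clash this candidate addresses; an at-infinity variant of the rule would resolve it, but comparing leading growth reads the answer without differentiating.
- dominant-term comparison: yes — fits the structure here.
- conjugate multiplication — no divergent radical difference is present for a conjugate pair to cancel.


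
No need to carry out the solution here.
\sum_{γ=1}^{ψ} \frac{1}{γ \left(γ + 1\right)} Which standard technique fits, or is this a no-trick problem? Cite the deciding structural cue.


Verdict: telescoping — rewrite \frac{1}{γ \left(γ + 1\right)} as simple fractions and successive terms eat each other — only the edges survive.


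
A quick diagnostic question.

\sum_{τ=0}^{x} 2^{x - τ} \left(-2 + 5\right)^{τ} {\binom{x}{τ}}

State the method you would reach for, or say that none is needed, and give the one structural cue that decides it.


Diagnosis: the binomial theorem — {\binom{x}{τ}} weighting matched powers of (-2 + 5) and 2 is the expanded form of ((-2 + 5) + 2)^x — fold it back up.


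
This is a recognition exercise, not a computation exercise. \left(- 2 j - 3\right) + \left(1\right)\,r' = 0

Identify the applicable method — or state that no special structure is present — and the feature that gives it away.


Technique: no special technique — the slope is a function of j alone, so integrate both sides directly.


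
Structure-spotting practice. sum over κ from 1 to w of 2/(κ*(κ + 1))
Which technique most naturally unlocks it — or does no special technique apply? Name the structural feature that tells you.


Technique: telescoping — poles of 2/(κ*(κ + 1)) differ by an integer, the telltale of a telescoping partial-fraction sum.


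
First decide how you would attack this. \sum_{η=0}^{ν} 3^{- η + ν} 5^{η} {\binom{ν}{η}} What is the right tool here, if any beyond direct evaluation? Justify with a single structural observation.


Best approach: the binomial theorem — binomial coefficients against complementary powers of 5 and 3: recognize the binomial expansion and resum.


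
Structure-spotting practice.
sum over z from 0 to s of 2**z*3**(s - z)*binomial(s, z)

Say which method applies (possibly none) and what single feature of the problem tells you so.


Best approach: the binomial theorem — binomial(s, z) weighting matched powers of 2 and 3 is the expanded form of (2 + 3)^s — fold it back up.


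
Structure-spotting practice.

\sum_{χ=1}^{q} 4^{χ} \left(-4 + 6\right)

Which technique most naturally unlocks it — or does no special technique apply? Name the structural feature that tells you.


Method: the geometric series formula — check a ratio of consecutive terms: it is 4, independent of the index, so the geometric formula closes the sum.


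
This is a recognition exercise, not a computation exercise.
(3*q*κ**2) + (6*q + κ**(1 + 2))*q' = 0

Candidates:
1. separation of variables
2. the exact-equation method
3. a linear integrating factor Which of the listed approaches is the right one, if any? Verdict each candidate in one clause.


Technique: the exact-equation method — equality of cross partials is the green light — assemble the potential function term by term.
- separation of variables: no algebra isolates the independent variable on one side and the unknown on the other.
- the exact-equation method: yes, a natural case for it.
- a linear integrating factor: the unknown enters nonlinearly (through a power, a denominator, or a transcendental function), which the linear integrating-factor recipe cannot absorb as-is — any repair would come from a preliminary substitution, not the factor.
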